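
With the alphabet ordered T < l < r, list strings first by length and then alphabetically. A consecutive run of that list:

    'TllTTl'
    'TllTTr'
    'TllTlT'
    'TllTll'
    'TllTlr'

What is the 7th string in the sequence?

Stepping forward 2 times from TllTlr: TllTlr → TllTrT, then the target.

TllTrl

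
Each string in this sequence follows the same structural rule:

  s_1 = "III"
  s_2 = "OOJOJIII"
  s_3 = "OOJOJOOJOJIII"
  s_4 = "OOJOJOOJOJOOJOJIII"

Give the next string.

Every step adds OOJOJ at the front: s(k+1) = OOJOJ·s(k).
So the next term is OOJOJ·OOJOJOOJOJOOJOJIII.

OOJOJOOJOJOOJOJOOJOJIII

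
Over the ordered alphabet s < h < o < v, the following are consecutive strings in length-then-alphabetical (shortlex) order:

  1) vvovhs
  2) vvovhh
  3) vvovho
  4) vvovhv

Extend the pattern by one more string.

The successor of vvovhv increments the rightmost position that isn't already v and resets every position after it to s.

vvovos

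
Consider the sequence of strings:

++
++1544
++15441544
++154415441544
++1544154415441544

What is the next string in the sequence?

Each term is the previous one with 1544 appended.
One more step from ++1544154415441544 gives the answer.

++15441544154415441544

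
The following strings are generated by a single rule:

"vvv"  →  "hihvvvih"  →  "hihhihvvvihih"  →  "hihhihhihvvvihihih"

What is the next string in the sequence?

hihhihhihhihvvvihihihih

Each term wraps the previous one in hih on the left and ih on the right.
One more step from hihhihhihvvvihihih gives the answer.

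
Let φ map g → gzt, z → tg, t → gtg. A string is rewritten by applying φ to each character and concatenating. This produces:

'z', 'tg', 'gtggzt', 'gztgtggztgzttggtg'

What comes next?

gzttggtggztgtggztgzttggtggzttggtggtggztgztgtggzt

φ(gztgtggztgzttggtg) expands symbol-by-symbol to gzt tg gtg gzt gtg gzt gzt tg gtg gzt tg gtg gtg gzt gzt gtg gzt; joining the 17 pieces gives the next term.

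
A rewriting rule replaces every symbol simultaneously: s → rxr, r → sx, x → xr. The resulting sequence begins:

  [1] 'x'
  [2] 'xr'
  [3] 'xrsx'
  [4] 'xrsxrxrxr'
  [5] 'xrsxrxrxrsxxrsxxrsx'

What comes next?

Rewriting the 19 symbols of xrsxrxrxrsxxrsxxrsx one by one yields xr sx rxr xr sx xr sx xr sx rxr xr xr sx rxr xr xr sx rxr xr; concatenated:

xrsxrxrxrsxxrsxxrsxrxrxrxrsxrxrxrxrsxrxrxr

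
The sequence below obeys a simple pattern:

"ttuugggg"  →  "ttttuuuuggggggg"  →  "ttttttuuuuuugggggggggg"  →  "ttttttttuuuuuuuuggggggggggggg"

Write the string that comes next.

ttttttttttuuuuuuuuuugggggggggggggggg

Reading off run lengths: t runs 2, 4, 6, 8; u runs 2, 4, 6, 8; g runs 4, 7, 10, 13 — each is linear in n, where the shown terms are n = 2, 3, 4, 5.
Setting n = 6 gives 10, 10, 16 characters in each block.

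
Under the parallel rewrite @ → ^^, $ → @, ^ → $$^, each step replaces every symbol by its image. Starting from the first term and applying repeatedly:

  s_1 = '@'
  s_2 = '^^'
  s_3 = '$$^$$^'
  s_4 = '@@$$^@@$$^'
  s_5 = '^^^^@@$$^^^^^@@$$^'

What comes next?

$$^$$^$$^$$^^^^^@@$$^$$^$$^$$^$$^^^^^@@$$^

Applying the rule to each of the 18 symbols of ^^^^@@$$^^^^^@@$$^ gives the pieces $$^ $$^ $$^ $$^ ^^ ^^ @ @ $$^ $$^ $$^ $$^ $$^ ^^ ^^ @ @ $$^, which concatenate to the answer.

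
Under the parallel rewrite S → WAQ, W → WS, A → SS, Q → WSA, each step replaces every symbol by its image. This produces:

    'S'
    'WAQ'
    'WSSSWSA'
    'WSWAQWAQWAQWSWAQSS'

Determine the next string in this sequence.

φ(WSWAQWAQWAQWSWAQSS) expands symbol-by-symbol to WS WAQ WS SS WSA WS SS WSA WS SS WSA WS WAQ WS SS WSA WAQ WAQ; joining the 18 pieces gives the next term.

WSWAQWSSSWSAWSSSWSAWSSSWSAWSWAQWSSSWSAWAQWAQ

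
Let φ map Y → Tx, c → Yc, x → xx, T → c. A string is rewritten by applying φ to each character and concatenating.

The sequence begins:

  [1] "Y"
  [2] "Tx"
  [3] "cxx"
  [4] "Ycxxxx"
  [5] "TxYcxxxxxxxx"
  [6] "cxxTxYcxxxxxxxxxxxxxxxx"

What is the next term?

Applying the rule to each of the 23 symbols of cxxTxYcxxxxxxxxxxxxxxxx gives the pieces Yc xx xx c xx Tx Yc xx xx xx xx xx xx xx xx xx xx xx xx xx xx xx xx, which concatenate to the answer.

YcxxxxcxxTxYcxxxxxxxxxxxxxxxxxxxxxxxxxxxxxxxx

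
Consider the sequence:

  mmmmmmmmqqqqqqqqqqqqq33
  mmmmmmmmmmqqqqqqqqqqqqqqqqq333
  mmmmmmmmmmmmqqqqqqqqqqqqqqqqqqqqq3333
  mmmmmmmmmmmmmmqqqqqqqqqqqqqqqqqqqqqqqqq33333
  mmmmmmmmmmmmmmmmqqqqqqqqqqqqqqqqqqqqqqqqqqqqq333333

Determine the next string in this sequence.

mmmmmmmmmmmmmmmmmmqqqqqqqqqqqqqqqqqqqqqqqqqqqqqqqqq3333333

Reading off run lengths: m runs 8, 10, 12, 14, 16; q runs 13, 17, 21, 25, 29; 3 runs 2, 3, 4, 5, 6 — each is linear in n, where the shown terms are n = 3, 4, 5, 6, 7.
For the next term, n = 8, so the run lengths are 18, 33, 7.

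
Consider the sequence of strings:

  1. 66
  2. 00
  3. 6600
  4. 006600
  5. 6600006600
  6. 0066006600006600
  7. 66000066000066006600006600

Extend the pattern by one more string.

Each term (from the third on) is the two preceding terms concatenated in order: term 3 = 66·00 = 6600.
The next term joins 0066006600006600 and 66000066000066006600006600.

006600660000660066000066000066006600006600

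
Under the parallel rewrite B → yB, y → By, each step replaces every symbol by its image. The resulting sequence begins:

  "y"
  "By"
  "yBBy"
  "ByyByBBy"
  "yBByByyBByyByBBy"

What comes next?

Rewriting the 16 symbols of yBByByyBByyByBBy one by one yields By yB yB By yB By By yB yB By By yB By yB yB By; concatenated:

ByyByBByyBByByyByBByByyBByyByBBy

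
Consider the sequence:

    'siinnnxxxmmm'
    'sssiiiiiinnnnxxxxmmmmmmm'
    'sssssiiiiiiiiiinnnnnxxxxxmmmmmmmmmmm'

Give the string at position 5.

Each string has the form s^{2n-1} i^{4n-2} n^{n+2} x^{n+2} m^{4n-1} (n = 1, 2, …).
Setting n = 5 gives 9, 18, 7, 7, 19 characters in each block.

sssssssssiiiiiiiiiiiiiiiiiinnnnnnnxxxxxxxmmmmmmmmmmmmmmmmmmm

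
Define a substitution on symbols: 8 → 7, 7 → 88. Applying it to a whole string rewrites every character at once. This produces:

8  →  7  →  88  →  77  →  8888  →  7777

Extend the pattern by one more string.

Apply φ to 7777 symbol by symbol: 7→88, 7→88, 7→88, 7→88; joined: 88 88 88 88.

88888888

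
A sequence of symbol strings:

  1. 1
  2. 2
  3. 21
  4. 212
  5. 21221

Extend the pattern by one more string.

This is a Fibonacci-style word recurrence s(k) = s(k−1)·s(k−2): e.g. 2·1 = 21.
So term 6 is 21221·212.

21221212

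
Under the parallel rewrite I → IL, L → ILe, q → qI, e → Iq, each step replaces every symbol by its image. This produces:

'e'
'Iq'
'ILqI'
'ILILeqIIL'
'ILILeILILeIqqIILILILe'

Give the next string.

Replace each of the 21 characters of ILILeILILeIqqIILILILe in place — IL ILe IL ILe Iq IL ILe IL ILe Iq IL qI qI IL IL ILe IL ILe IL ILe Iq — and concatenate.

ILILeILILeIqILILeILILeIqILqIqIILILILeILILeILILeIq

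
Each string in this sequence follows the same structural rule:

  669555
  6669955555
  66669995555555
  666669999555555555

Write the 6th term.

66666669999995555555555555

The n-th term is n+1 6's then n 9's then 2n+1 5's (n = 1, 2, …).
For term 6, n = 6, so the run lengths are 7, 6, 13.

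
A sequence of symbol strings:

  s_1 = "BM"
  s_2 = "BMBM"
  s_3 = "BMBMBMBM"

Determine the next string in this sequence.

Every step duplicates the string.
So the next term is two copies of BMBMBMBM.

BMBMBMBMBMBMBMBM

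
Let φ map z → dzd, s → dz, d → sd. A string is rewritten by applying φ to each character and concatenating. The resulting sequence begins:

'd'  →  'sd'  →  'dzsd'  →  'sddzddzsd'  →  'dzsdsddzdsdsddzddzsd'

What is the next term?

Applying the rule to each of the 20 symbols of dzsdsddzdsdsddzddzsd gives the pieces sd dzd dz sd dz sd sd dzd sd dz sd dz sd sd dzd sd sd dzd dz sd, which concatenate to the answer.

sddzddzsddzsdsddzdsddzsddzsdsddzdsdsddzddzsd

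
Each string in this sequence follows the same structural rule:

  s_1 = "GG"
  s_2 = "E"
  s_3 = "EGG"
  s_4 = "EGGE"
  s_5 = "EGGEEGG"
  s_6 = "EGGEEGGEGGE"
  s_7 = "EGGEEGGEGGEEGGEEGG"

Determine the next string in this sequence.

This is a Fibonacci-style word recurrence s(k) = s(k−1)·s(k−2): e.g. E·GG = EGG.
The next term joins EGGEEGGEGGEEGGEEGG and EGGEEGGEGGE.

EGGEEGGEGGEEGGEEGGEGGEEGGEGGE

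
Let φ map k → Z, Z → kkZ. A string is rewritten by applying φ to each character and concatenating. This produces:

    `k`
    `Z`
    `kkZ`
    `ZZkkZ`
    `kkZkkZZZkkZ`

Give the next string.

ZZkkZZZkkZkkZkkZZZkkZ

Apply φ to kkZkkZZZkkZ symbol by symbol: k→Z, k→Z, Z→kkZ, k→Z, k→Z, Z→kkZ, Z→kkZ, Z→kkZ, k→Z, k→Z, Z→kkZ; joined: Z Z kkZ Z Z kkZ kkZ kkZ Z Z kkZ.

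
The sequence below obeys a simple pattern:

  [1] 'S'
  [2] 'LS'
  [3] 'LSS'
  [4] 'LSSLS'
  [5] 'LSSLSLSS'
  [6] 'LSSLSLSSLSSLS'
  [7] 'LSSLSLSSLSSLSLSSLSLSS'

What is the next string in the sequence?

LSSLSLSSLSSLSLSSLSLSSLSSLSLSSLSSLS

Each term (from the third on) is the previous term followed by the one before it: term 3 = LS·S = LSS.
So term 8 is LSSLSLSSLSSLSLSSLSLSS·LSSLSLSSLSSLS.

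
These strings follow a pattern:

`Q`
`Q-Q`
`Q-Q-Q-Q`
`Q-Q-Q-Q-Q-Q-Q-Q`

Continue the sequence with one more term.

Every step duplicates the string with '-' between the halves.
Doubling Q-Q-Q-Q-Q-Q-Q-Q with '-' between the halves:

Q-Q-Q-Q-Q-Q-Q-Q-Q-Q-Q-Q-Q-Q-Q-Q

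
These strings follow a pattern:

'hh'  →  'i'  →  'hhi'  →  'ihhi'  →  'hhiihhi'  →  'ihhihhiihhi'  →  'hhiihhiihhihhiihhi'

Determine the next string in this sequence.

Each term (from the third on) is the two preceding terms concatenated in order: term 3 = hh·i = hhi.
Continuing: ihhihhiihhi · hhiihhiihhihhiihhi gives term 8.

ihhihhiihhihhiihhiihhihhiihhi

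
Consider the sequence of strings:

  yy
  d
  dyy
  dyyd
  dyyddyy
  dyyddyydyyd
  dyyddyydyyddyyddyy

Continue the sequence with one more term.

dyyddyydyyddyyddyydyyddyydyyd

Each term (from the third on) is the previous term followed by the one before it: term 3 = d·yy = dyy.
Continuing: dyyddyydyyddyyddyy · dyyddyydyyd gives term 8.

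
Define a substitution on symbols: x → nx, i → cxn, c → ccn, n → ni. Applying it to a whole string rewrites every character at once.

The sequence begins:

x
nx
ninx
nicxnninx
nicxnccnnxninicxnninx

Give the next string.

Replace each of the 21 characters of nicxnccnnxninicxnninx in place — ni cxn ccn nx ni ccn ccn ni ni nx ni cxn ni cxn ccn nx ni ni cxn ni nx — and concatenate.

nicxnccnnxniccnccnnininxnicxnnicxnccnnxninicxnninx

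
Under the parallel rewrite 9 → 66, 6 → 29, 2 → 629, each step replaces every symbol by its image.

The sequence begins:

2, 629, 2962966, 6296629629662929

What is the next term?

2962966292962966296296629296296662966

φ(6296629629662929) expands symbol-by-symbol to 29 629 66 29 29 629 66 29 629 66 29 29 629 66 629 66; joining the 16 pieces gives the next term.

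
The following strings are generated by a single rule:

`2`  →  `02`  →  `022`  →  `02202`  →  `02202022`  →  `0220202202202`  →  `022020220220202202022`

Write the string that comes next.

From term 3 onward, concatenate the last term with the second-to-last: 02·2 = 022, 022·02 = 02202, …
The next term joins 022020220220202202022 and 0220202202202.

0220202202202022020220220202202202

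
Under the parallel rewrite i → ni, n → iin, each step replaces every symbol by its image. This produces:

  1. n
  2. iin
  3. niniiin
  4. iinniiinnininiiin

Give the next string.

Rewriting the 17 symbols of iinniiinnininiiin one by one yields ni ni iin iin ni ni ni iin iin ni iin ni iin ni ni ni iin; concatenated:

niniiiniinnininiiiniinniiinniiinnininiiin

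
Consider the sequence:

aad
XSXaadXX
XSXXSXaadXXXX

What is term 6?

XSXXSXXSXXSXXSXaadXXXXXXXXXX

s(k+1) = XSX·s(k)·XX, so each term gains XSX as a prefix and XX as a suffix.
From XSXXSXaadXXXX, 3 further steps: XSXXSXaadXXXX → XSXXSXXSXaadXXXXXX → XSXXSXXSXXSXaadXXXXXXXX → (answer).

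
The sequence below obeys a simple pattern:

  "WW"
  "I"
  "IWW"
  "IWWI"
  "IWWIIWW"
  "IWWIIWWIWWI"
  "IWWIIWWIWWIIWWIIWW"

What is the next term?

This is a Fibonacci-style word recurrence s(k) = s(k−1)·s(k−2): e.g. I·WW = IWW.
Continuing: IWWIIWWIWWIIWWIIWW · IWWIIWWIWWI gives term 8.

IWWIIWWIWWIIWWIIWWIWWIIWWIWWI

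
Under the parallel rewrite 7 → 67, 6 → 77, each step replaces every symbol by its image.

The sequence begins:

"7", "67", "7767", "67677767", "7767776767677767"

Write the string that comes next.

Applying the rule to each of the 16 symbols of 7767776767677767 gives the pieces 67 67 77 67 67 67 77 67 77 67 77 67 67 67 77 67, which concatenate to the answer.

67677767676777677767776767677767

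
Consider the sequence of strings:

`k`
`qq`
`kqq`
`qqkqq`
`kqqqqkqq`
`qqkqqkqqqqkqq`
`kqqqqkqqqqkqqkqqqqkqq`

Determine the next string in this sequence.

qqkqqkqqqqkqqkqqqqkqqqqkqqkqqqqkqq

This is a Fibonacci-style word recurrence s(k) = s(k−2)·s(k−1): e.g. k·qq = kqq.
So term 8 is qqkqqkqqqqkqq·kqqqqkqqqqkqqkqqqqkqq.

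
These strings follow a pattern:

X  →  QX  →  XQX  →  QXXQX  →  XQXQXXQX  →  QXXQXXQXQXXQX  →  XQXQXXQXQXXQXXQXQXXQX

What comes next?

From term 3 onward, concatenate the second-to-last term with the last: X·QX = XQX, QX·XQX = QXXQX, …
So term 8 is QXXQXXQXQXXQX·XQXQXXQXQXXQXXQXQXXQX.

QXXQXXQXQXXQXXQXQXXQXQXXQXXQXQXXQX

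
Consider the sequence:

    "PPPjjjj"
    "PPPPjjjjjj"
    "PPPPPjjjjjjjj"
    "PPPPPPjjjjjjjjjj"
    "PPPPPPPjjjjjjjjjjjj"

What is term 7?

Each string has the form P^{n+1} j^{2n}, where the shown terms are n = 2, 3, 4, 5, 6.
For term 7, n = 8, so the run lengths are 9, 16.

PPPPPPPPPjjjjjjjjjjjjjjjj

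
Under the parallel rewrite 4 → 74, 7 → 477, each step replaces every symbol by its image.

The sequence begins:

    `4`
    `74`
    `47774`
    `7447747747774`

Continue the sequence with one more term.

4777474477477744774777447747747774

Replace each of the 13 characters of 7447747747774 in place — 477 74 74 477 477 74 477 477 74 477 477 477 74 — and concatenate.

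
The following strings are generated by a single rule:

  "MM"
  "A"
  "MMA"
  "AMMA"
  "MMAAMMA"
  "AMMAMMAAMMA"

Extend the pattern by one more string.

From term 3 onward, concatenate the second-to-last term with the last: MM·A = MMA, A·MMA = AMMA, …
The next term joins MMAAMMA and AMMAMMAAMMA.

MMAAMMAAMMAMMAAMMA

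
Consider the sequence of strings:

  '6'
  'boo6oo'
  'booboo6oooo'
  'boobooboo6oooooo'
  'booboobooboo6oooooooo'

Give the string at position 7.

s(k+1) = boo·s(k)·oo, so each term gains boo as a prefix and oo as a suffix.
From booboobooboo6oooooooo, 2 further steps: booboobooboo6oooooooo → boobooboobooboo6oooooooooo → (answer).

booboobooboobooboo6oooooooooooo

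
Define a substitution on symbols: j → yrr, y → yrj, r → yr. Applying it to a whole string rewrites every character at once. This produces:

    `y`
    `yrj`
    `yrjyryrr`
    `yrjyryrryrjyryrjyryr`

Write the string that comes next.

φ(yrjyryrryrjyryrjyryr) expands symbol-by-symbol to yrj yr yrr yrj yr yrj yr yr yrj yr yrr yrj yr yrj yr yrr yrj yr yrj yr; joining the 20 pieces gives the next term.

yrjyryrryrjyryrjyryryrjyryrryrjyryrjyryrryrjyryrjyr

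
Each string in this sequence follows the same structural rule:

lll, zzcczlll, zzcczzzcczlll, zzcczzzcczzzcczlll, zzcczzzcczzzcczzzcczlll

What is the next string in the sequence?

zzcczzzcczzzcczzzcczzzcczlll

Each term is the previous one with zzccz prepended.
One more step from zzcczzzcczzzcczzzcczlll gives the answer.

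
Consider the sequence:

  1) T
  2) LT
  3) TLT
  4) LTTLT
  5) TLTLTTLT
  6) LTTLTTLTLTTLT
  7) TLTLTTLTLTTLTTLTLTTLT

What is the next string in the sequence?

This is a Fibonacci-style word recurrence s(k) = s(k−2)·s(k−1): e.g. T·LT = TLT.
Continuing: LTTLTTLTLTTLT · TLTLTTLTLTTLTTLTLTTLT gives term 8.

LTTLTTLTLTTLTTLTLTTLTLTTLTTLTLTTLT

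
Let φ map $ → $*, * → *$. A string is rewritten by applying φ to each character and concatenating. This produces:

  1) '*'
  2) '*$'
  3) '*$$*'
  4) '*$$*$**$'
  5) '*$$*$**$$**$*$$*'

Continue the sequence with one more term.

*$$*$**$$**$*$$*$**$*$$**$$*$**$

Applying the rule to each of the 16 symbols of *$$*$**$$**$*$$* gives the pieces *$ $* $* *$ $* *$ *$ $* $* *$ *$ $* *$ $* $* *$, which concatenate to the answer.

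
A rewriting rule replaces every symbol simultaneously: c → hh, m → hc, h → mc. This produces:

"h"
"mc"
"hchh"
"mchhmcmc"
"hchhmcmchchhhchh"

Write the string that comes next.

Replace each of the 16 characters of hchhmcmchchhhchh in place — mc hh mc mc hc hh hc hh mc hh mc mc mc hh mc mc — and concatenate.

mchhmcmchchhhchhmchhmcmcmchhmcmc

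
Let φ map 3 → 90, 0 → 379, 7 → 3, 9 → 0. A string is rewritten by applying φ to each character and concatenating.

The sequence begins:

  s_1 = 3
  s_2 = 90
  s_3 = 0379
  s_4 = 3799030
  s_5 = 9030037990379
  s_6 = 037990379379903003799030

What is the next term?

37990300379903090300379903793799030037990379

φ(037990379379903003799030) expands symbol-by-symbol to 379 90 3 0 0 379 90 3 0 90 3 0 0 379 90 379 379 90 3 0 0 379 90 379; joining the 24 pieces gives the next term.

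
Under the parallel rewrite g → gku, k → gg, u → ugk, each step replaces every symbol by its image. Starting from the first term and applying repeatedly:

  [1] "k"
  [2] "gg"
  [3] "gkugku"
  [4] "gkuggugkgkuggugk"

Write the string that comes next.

gkuggugkgkugkuugkgkugggkuggugkgkugkuugkgkugg

Applying the rule to each of the 16 symbols of gkuggugkgkuggugk gives the pieces gku gg ugk gku gku ugk gku gg gku gg ugk gku gku ugk gku gg, which concatenate to the answer.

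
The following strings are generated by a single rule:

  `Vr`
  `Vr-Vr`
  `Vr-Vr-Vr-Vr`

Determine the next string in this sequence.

Every step duplicates the string with '-' between the halves.
One more doubling of Vr-Vr-Vr-Vr gives the answer.

Vr-Vr-Vr-Vr-Vr-Vr-Vr-Vr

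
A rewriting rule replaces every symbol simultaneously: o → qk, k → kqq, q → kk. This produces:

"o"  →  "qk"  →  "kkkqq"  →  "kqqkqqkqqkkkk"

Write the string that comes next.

φ(kqqkqqkqqkkkk) expands symbol-by-symbol to kqq kk kk kqq kk kk kqq kk kk kqq kqq kqq kqq; joining the 13 pieces gives the next term.

kqqkkkkkqqkkkkkqqkkkkkqqkqqkqqkqq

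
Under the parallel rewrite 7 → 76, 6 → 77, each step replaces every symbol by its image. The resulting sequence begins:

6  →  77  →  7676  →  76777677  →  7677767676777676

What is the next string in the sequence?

Applying the rule to each of the 16 symbols of 7677767676777676 gives the pieces 76 77 76 76 76 77 76 77 76 77 76 76 76 77 76 77, which concatenate to the answer.

76777676767776777677767676777677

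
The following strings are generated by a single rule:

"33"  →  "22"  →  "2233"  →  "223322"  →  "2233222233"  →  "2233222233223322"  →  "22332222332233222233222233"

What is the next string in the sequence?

Each term (from the third on) is the previous term followed by the one before it: term 3 = 22·33 = 2233.
Continuing: 22332222332233222233222233 · 2233222233223322 gives term 8.

223322223322332222332222332233222233223322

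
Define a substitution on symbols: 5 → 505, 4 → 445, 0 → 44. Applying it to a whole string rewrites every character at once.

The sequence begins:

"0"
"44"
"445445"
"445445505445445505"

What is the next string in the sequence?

4454455054454455055054450544544550544544550550544505

φ(445445505445445505) expands symbol-by-symbol to 445 445 505 445 445 505 505 44 505 445 445 505 445 445 505 505 44 505; joining the 18 pieces gives the next term.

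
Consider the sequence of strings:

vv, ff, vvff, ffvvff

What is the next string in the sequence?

vvffffvvff

This is a Fibonacci-style word recurrence s(k) = s(k−2)·s(k−1): e.g. vv·ff = vvff.
The next term joins vvff and ffvvff.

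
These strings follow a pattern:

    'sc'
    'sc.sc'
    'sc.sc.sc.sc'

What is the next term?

Each string is two copies of the previous one joined by '.'.
Doubling sc.sc.sc.sc with '.' between the halves:

sc.sc.sc.sc.sc.sc.sc.sc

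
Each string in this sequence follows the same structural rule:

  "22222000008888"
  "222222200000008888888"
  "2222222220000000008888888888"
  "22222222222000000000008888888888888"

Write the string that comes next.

The n-th term is 2n+1 2's then 2n+1 0's then 3n-2 8's, where the shown terms are n = 2, 3, 4, 5.
At n = 6 the blocks have lengths 13, 13, 16.

222222222222200000000000008888888888888888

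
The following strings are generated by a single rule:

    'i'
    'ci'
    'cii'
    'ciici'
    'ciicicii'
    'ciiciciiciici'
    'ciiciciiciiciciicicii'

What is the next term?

ciiciciiciiciciiciciiciiciciiciici

This is a Fibonacci-style word recurrence s(k) = s(k−1)·s(k−2): e.g. ci·i = cii.
So term 8 is ciiciciiciiciciicicii·ciiciciiciici.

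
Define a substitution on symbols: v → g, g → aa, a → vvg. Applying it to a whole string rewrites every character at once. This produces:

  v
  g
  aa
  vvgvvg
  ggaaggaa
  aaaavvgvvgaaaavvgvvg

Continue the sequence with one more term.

φ(aaaavvgvvgaaaavvgvvg) expands symbol-by-symbol to vvg vvg vvg vvg g g aa g g aa vvg vvg vvg vvg g g aa g g aa; joining the 20 pieces gives the next term.

vvgvvgvvgvvgggaaggaavvgvvgvvgvvgggaaggaa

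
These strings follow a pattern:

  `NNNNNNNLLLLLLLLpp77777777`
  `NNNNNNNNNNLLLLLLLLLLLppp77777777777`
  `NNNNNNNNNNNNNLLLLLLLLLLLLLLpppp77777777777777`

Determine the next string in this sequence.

NNNNNNNNNNNNNNNNLLLLLLLLLLLLLLLLLppppp77777777777777777

Reading off run lengths: N runs 7, 10, 13; L runs 8, 11, 14; p runs 2, 3, 4; 7 runs 8, 11, 14 — each is linear in n, where the shown terms are n = 2, 3, 4.
Setting n = 5 gives 16, 17, 5, 17 characters in each block.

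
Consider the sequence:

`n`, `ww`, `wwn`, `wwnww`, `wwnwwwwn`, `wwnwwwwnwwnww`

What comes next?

This is a Fibonacci-style word recurrence s(k) = s(k−1)·s(k−2): e.g. ww·n = wwn.
Continuing: wwnwwwwnwwnww · wwnwwwwn gives term 7.

wwnwwwwnwwnwwwwnwwwwn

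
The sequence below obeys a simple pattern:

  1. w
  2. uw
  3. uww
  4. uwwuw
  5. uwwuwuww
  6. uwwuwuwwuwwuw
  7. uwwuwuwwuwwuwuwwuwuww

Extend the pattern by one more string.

From term 3 onward, concatenate the last term with the second-to-last: uw·w = uww, uww·uw = uwwuw, …
The next term joins uwwuwuwwuwwuwuwwuwuww and uwwuwuwwuwwuw.

uwwuwuwwuwwuwuwwuwuwwuwwuwuwwuwwuw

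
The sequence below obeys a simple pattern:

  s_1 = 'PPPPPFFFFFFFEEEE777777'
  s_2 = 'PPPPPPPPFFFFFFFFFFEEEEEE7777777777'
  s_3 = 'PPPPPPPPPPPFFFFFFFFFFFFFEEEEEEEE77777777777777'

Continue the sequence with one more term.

Each string has the form P^{3n-1} F^{3n+1} E^{2n} 7^{4n-2}, where the shown terms are n = 2, 3, 4.
At n = 5 the blocks have lengths 14, 16, 10, 18.

PPPPPPPPPPPPPPFFFFFFFFFFFFFFFFEEEEEEEEEE777777777777777777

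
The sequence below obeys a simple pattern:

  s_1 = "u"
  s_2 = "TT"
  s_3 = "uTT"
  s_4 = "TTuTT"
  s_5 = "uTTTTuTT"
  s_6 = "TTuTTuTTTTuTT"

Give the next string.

This is a Fibonacci-style word recurrence s(k) = s(k−2)·s(k−1): e.g. u·TT = uTT.
So term 7 is uTTTTuTT·TTuTTuTTTTuTT.

uTTTTuTTTTuTTuTTTTuTT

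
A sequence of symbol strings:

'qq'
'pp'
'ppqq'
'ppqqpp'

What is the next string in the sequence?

ppqqppppqq

From term 3 onward, concatenate the last term with the second-to-last: pp·qq = ppqq, ppqq·pp = ppqqpp, …
So term 5 is ppqqpp·ppqq.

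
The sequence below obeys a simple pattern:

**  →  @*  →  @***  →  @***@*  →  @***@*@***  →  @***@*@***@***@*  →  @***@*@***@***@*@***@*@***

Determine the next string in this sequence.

@***@*@***@***@*@***@*@***@***@*@***@***@*

Each term (from the third on) is the previous term followed by the one before it: term 3 = @*·** = @***.
The next term joins @***@*@***@***@*@***@*@*** and @***@*@***@***@*.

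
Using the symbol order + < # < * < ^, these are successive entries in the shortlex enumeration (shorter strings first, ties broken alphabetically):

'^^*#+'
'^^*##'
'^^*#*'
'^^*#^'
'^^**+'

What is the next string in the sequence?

^^**#

The successor of ^^**+ increments the rightmost position that isn't already ^ and resets every position after it to +.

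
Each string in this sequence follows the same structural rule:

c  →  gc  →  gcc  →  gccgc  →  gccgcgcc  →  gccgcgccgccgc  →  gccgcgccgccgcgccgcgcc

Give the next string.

gccgcgccgccgcgccgcgccgccgcgccgccgc

This is a Fibonacci-style word recurrence s(k) = s(k−1)·s(k−2): e.g. gc·c = gcc.
The next term joins gccgcgccgccgcgccgcgcc and gccgcgccgccgc.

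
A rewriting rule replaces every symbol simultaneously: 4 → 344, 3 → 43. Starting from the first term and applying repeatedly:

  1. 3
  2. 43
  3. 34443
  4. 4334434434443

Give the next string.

3444343344344433443444334434434443

Applying the rule to each of the 13 symbols of 4334434434443 gives the pieces 344 43 43 344 344 43 344 344 43 344 344 344 43, which concatenate to the answer.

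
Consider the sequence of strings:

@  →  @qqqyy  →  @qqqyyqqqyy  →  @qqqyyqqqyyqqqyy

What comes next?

@qqqyyqqqyyqqqyyqqqyy

Every step adds qqqyy to the end: s(k+1) = s(k)·qqqyy.
One more step from @qqqyyqqqyyqqqyy gives the answer.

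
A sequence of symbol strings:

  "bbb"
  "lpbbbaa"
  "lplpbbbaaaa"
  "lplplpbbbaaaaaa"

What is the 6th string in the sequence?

Every step adds lp to the front and aa to the end of the previous string.
From lplplpbbbaaaaaa, 2 further steps: lplplpbbbaaaaaa → lplplplpbbbaaaaaaaa → (answer).

lplplplplpbbbaaaaaaaaaa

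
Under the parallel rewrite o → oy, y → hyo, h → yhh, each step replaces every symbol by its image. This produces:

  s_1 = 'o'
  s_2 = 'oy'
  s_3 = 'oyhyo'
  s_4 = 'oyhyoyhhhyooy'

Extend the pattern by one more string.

Rewriting the 13 symbols of oyhyoyhhhyooy one by one yields oy hyo yhh hyo oy hyo yhh yhh yhh hyo oy oy hyo; concatenated:

oyhyoyhhhyooyhyoyhhyhhyhhhyooyoyhyo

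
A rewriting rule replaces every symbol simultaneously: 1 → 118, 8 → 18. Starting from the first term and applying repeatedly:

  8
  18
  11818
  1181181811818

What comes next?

φ(1181181811818) expands symbol-by-symbol to 118 118 18 118 118 18 118 18 118 118 18 118 18; joining the 13 pieces gives the next term.

1181181811811818118181181181811818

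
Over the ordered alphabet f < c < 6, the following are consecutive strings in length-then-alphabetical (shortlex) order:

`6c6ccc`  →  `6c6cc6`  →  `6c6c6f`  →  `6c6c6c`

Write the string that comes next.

6c6c66

Treat 6c6c6c as a base-3 numeral over the given alphabet and add one, carrying through any trailing 6's.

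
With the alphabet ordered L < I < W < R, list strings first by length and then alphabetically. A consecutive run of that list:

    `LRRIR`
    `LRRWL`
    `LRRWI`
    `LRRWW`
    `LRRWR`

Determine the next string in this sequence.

Find the rightmost character of LRRWR below R, bump it to the next letter, and reset everything to its right to L.

LRRRL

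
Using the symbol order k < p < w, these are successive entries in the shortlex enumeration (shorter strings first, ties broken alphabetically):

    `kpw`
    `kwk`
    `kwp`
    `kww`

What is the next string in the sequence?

Find the rightmost character of kww below w, bump it to the next letter, and reset everything to its right to k.

pkk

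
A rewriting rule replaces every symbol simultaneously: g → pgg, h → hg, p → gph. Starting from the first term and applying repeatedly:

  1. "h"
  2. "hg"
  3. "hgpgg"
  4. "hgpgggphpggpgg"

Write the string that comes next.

Rewriting the 14 symbols of hgpgggphpggpgg one by one yields hg pgg gph pgg pgg pgg gph hg gph pgg pgg gph pgg pgg; concatenated:

hgpgggphpggpggpgggphhggphpggpgggphpggpgg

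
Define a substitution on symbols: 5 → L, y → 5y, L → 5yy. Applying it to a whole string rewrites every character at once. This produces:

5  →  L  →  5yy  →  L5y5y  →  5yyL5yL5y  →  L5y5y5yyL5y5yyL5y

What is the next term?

Applying the rule to each of the 17 symbols of L5y5y5yyL5y5yyL5y gives the pieces 5yy L 5y L 5y L 5y 5y 5yy L 5y L 5y 5y 5yy L 5y, which concatenate to the answer.

5yyL5yL5yL5y5y5yyL5yL5y5y5yyL5y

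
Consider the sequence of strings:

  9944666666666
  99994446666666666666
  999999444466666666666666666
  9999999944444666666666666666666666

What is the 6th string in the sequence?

999999999999444444466666666666666666666666666666

Term n consists of 2n-2 9's, followed by n 4's, followed by 4n+1 6's, where the shown terms are n = 2, 3, 4, 5.
At n = 7 the blocks have lengths 12, 7, 29.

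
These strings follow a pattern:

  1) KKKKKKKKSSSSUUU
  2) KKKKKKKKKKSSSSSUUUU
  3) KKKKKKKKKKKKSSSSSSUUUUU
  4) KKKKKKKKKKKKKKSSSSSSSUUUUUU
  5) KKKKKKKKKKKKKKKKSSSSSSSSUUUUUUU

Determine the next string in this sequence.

KKKKKKKKKKKKKKKKKKSSSSSSSSSUUUUUUUU

Each string has the form K^{2n+2} S^{n+1} U^{n}, where the shown terms are n = 3, 4, 5, 6, 7.
At n = 8 the blocks have lengths 18, 9, 8.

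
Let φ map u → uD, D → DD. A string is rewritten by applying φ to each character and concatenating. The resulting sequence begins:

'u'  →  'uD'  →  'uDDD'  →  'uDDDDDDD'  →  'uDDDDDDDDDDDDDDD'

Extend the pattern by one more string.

Rewriting the 16 symbols of uDDDDDDDDDDDDDDD one by one yields uD DD DD DD DD DD DD DD DD DD DD DD DD DD DD DD; concatenated:

uDDDDDDDDDDDDDDDDDDDDDDDDDDDDDDD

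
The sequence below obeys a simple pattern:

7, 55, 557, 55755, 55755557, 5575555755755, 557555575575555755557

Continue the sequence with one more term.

5575555755755557555575575555755755

This is a Fibonacci-style word recurrence s(k) = s(k−1)·s(k−2): e.g. 55·7 = 557.
Continuing: 557555575575555755557 · 5575555755755 gives term 8.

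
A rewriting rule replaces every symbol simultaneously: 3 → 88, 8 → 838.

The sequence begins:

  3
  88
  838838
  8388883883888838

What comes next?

83888838838838838888388388883883883883888838

Replace each of the 16 characters of 8388883883888838 in place — 838 88 838 838 838 838 88 838 838 88 838 838 838 838 88 838 — and concatenate.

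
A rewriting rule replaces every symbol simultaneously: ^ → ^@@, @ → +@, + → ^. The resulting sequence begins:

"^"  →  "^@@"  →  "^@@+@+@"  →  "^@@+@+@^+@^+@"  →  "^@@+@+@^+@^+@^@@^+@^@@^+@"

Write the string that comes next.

Replace each of the 25 characters of ^@@+@+@^+@^+@^@@^+@^@@^+@ in place — ^@@ +@ +@ ^ +@ ^ +@ ^@@ ^ +@ ^@@ ^ +@ ^@@ +@ +@ ^@@ ^ +@ ^@@ +@ +@ ^@@ ^ +@ — and concatenate.

^@@+@+@^+@^+@^@@^+@^@@^+@^@@+@+@^@@^+@^@@+@+@^@@^+@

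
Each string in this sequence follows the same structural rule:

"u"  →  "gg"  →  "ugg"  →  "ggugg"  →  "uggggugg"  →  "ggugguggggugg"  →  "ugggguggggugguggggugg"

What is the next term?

Each term (from the third on) is the two preceding terms concatenated in order: term 3 = u·gg = ugg.
The next term joins ggugguggggugg and ugggguggggugguggggugg.

gguggugggguggugggguggggugguggggugg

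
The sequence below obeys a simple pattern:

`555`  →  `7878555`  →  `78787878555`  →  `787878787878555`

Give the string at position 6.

78787878787878787878555

The strings grow by a fixed prefix 7878 each time.
From 787878787878555, 2 further steps: 787878787878555 → 7878787878787878555 → (answer).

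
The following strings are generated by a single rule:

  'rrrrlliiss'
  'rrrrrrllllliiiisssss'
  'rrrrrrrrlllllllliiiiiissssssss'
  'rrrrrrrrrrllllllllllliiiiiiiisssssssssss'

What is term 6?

The n-th term is 2n+2 r's then 3n-1 l's then 2n i's then 3n-1 s's (n = 1, 2, …).
Setting n = 6 gives 14, 17, 12, 17 characters in each block.

rrrrrrrrrrrrrrllllllllllllllllliiiiiiiiiiiisssssssssssssssss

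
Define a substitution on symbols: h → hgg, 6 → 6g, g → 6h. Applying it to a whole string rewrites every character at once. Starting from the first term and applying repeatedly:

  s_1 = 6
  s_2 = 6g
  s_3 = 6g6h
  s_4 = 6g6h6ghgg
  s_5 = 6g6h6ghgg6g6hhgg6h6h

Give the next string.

Replace each of the 20 characters of 6g6h6ghgg6g6hhgg6h6h in place — 6g 6h 6g hgg 6g 6h hgg 6h 6h 6g 6h 6g hgg hgg 6h 6h 6g hgg 6g hgg — and concatenate.

6g6h6ghgg6g6hhgg6h6h6g6h6ghgghgg6h6h6ghgg6ghgg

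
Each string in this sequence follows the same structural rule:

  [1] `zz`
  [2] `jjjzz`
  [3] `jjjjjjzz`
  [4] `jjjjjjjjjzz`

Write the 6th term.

jjjjjjjjjjjjjjjzz

Every step adds jjj at the front: s(k+1) = jjj·s(k).
From jjjjjjjjjzz, 2 further steps: jjjjjjjjjzz → jjjjjjjjjjjjzz → (answer).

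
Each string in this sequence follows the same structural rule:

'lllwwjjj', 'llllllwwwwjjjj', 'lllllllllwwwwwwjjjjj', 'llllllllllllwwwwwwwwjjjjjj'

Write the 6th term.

Each string has the form l^{3n} w^{2n} j^{n+2} (n = 1, 2, …).
For term 6, n = 6, so the run lengths are 18, 12, 8.

llllllllllllllllllwwwwwwwwwwwwjjjjjjjj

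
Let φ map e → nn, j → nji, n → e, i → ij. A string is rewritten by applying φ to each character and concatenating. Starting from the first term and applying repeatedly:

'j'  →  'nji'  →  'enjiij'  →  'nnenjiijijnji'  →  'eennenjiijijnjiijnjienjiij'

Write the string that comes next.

φ(eennenjiijijnjiijnjienjiij) expands symbol-by-symbol to nn nn e e nn e nji ij ij nji ij nji e nji ij ij nji e nji ij nn e nji ij ij nji; joining the 26 pieces gives the next term.

nnnneennenjiijijnjiijnjienjiijijnjienjiijnnenjiijijnji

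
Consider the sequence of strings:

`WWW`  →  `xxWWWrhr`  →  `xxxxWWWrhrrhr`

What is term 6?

Each term wraps the previous one in xx on the left and rhr on the right.
From xxxxWWWrhrrhr, 3 further steps: xxxxWWWrhrrhr → xxxxxxWWWrhrrhrrhr → xxxxxxxxWWWrhrrhrrhrrhr → (answer).

xxxxxxxxxxWWWrhrrhrrhrrhrrhr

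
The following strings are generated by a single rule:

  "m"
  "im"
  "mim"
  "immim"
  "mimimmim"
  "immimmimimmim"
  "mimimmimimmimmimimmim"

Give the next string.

immimmimimmimmimimmimimmimmimimmim

Each term (from the third on) is the two preceding terms concatenated in order: term 3 = m·im = mim.
The next term joins immimmimimmim and mimimmimimmimmimimmim.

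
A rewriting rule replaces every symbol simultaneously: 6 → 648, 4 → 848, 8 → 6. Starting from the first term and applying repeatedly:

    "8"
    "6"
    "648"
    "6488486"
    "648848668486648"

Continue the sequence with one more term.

Rewriting the 15 symbols of 648848668486648 one by one yields 648 848 6 6 848 6 648 648 6 848 6 648 648 848 6; concatenated:

648848668486648648684866486488486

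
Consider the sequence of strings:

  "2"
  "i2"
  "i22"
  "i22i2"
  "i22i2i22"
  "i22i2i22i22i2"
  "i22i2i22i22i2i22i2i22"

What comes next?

i22i2i22i22i2i22i2i22i22i2i22i22i2

From term 3 onward, concatenate the last term with the second-to-last: i2·2 = i22, i22·i2 = i22i2, …
Continuing: i22i2i22i22i2i22i2i22 · i22i2i22i22i2 gives term 8.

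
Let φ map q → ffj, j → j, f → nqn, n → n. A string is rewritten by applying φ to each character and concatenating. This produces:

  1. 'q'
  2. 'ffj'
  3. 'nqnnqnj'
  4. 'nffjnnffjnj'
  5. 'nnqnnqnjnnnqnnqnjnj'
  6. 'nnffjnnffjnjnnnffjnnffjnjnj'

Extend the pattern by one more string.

Applying the rule to each of the 27 symbols of nnffjnnffjnjnnnffjnnffjnjnj gives the pieces n n nqn nqn j n n nqn nqn j n j n n n nqn nqn j n n nqn nqn j n j n j, which concatenate to the answer.

nnnqnnqnjnnnqnnqnjnjnnnnqnnqnjnnnqnnqnjnjnj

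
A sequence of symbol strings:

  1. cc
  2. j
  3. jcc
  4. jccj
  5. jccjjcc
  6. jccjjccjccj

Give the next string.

This is a Fibonacci-style word recurrence s(k) = s(k−1)·s(k−2): e.g. j·cc = jcc.
The next term joins jccjjccjccj and jccjjcc.

jccjjccjccjjccjjcc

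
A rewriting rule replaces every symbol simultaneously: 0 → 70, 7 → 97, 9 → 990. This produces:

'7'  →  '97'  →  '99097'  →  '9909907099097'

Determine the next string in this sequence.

φ(9909907099097) expands symbol-by-symbol to 990 990 70 990 990 70 97 70 990 990 70 990 97; joining the 13 pieces gives the next term.

990990709909907097709909907099097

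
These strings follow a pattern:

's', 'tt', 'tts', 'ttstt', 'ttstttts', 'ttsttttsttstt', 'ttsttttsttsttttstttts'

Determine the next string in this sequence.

ttsttttsttsttttsttttsttsttttsttstt

From term 3 onward, concatenate the last term with the second-to-last: tt·s = tts, tts·tt = ttstt, …
The next term joins ttsttttsttsttttstttts and ttsttttsttstt.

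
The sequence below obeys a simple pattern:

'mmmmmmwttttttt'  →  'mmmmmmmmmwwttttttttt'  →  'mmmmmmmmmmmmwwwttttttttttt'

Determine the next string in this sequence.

mmmmmmmmmmmmmmmwwwwttttttttttttt

Term n consists of 3n m's, followed by n-1 w's, followed by 2n+3 t's, where the shown terms are n = 2, 3, 4.
For the next term, n = 5, so the run lengths are 15, 4, 13.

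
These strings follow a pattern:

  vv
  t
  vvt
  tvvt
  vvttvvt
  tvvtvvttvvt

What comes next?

Each term (from the third on) is the two preceding terms concatenated in order: term 3 = vv·t = vvt.
So term 7 is vvttvvt·tvvtvvttvvt.

vvttvvttvvtvvttvvt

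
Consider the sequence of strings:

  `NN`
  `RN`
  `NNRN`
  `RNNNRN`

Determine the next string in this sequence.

NNRNRNNNRN

This is a Fibonacci-style word recurrence s(k) = s(k−2)·s(k−1): e.g. NN·RN = NNRN.
So term 5 is NNRN·RNNNRN.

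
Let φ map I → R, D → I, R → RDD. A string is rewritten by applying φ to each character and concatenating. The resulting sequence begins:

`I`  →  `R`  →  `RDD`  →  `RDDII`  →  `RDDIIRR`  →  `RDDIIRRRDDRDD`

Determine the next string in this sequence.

φ(RDDIIRRRDDRDD) expands symbol-by-symbol to RDD I I R R RDD RDD RDD I I RDD I I; joining the 13 pieces gives the next term.

RDDIIRRRDDRDDRDDIIRDDII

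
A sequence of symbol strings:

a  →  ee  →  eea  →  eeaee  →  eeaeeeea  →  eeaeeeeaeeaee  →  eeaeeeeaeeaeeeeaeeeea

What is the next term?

eeaeeeeaeeaeeeeaeeeeaeeaeeeeaeeaee

Each term (from the third on) is the previous term followed by the one before it: term 3 = ee·a = eea.
The next term joins eeaeeeeaeeaeeeeaeeeea and eeaeeeeaeeaee.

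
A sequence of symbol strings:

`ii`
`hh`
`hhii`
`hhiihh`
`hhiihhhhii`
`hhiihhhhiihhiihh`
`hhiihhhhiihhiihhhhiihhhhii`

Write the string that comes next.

From term 3 onward, concatenate the last term with the second-to-last: hh·ii = hhii, hhii·hh = hhiihh, …
Continuing: hhiihhhhiihhiihhhhiihhhhii · hhiihhhhiihhiihh gives term 8.

hhiihhhhiihhiihhhhiihhhhiihhiihhhhiihhiihh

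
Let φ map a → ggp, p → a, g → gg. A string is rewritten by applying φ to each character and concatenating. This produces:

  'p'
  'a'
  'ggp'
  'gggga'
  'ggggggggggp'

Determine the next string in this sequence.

gggggggggggggggggggga

Rewriting each symbol of ggggggggggp: g→gg, g→gg, g→gg, g→gg, g→gg, g→gg, g→gg, g→gg, g→gg, g→gg, p→a, which concatenates to gg gg gg gg gg gg gg gg gg gg a.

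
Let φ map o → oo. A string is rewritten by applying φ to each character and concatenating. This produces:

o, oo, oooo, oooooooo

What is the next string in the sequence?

Expanding oooooooo: o→oo, o→oo, o→oo, o→oo, o→oo, o→oo, o→oo, o→oo. Concatenated: oo oo oo oo oo oo oo oo.

oooooooooooooooo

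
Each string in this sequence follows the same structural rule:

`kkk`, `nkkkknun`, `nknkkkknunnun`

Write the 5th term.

nknknknkkkknunnunnunnun

Each term wraps the previous one in nk on the left and nun on the right.
From nknkkkknunnun, 2 further steps: nknkkkknunnun → nknknkkkknunnunnun → (answer).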